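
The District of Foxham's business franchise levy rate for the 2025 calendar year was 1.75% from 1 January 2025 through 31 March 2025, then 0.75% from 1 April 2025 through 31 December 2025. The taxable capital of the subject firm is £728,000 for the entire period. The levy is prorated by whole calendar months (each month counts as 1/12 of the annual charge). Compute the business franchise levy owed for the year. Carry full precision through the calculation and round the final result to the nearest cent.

1 January – 31 March 2025: 3 months at 1.75% → £728,000 × 1.75% × 3/12 = £3,185.0000
1 April – 31 December 2025: 9 months at 0.75% → £728,000 × 0.75% × 9/12 = £4,095.0000
Total = £7,280.0000

£7,280.00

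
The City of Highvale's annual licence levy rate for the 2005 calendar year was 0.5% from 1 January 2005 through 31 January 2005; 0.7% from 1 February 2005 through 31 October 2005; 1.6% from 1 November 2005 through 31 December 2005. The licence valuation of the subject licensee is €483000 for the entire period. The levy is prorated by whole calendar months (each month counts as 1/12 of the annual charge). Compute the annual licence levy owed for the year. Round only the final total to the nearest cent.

1 January – 31 January 2005: 1 month at 0.5% → €483000 × 0.5% × 1/12 = €201.2500
1 February – 31 October 2005: 9 months at 0.7% → €483000 × 0.7% × 9/12 = €2535.7500
1 November – 31 December 2005: 2 months at 1.6% → €483000 × 1.6% × 2/12 = €1288.0000
Total = €4025.0000

€4025.00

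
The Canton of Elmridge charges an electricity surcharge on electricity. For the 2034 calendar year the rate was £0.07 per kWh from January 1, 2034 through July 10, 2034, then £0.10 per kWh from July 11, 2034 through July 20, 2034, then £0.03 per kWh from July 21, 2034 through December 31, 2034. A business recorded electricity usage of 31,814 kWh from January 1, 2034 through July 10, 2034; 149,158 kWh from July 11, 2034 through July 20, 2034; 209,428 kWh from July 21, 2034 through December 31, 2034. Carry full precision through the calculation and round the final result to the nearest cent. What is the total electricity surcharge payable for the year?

£23,425.62

January 1 – July 10, 2034: 31,814 kWh at £0.07/kWh → £2,226.98
July 11 – July 20, 2034: 149,158 kWh at £0.10/kWh → £14,915.80
July 21 – December 31, 2034: 209,428 kWh at £0.03/kWh → £6,282.84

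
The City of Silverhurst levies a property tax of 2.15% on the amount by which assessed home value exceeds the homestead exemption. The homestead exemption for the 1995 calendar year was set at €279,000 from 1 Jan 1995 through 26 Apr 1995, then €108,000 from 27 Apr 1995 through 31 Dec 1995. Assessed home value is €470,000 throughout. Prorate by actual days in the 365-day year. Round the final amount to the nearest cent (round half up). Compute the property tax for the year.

€6,614.58

1 Jan – 26 Apr 1995: 116 days, exemption €279,000 → (€470,000 − €279,000) × 2.15% × 116/365 = €1,305.0795
27 Apr – 31 Dec 1995: 249 days, exemption €108,000 → (€470,000 − €108,000) × 2.15% × 249/365 = €5,309.4986
Total = €6,614.5781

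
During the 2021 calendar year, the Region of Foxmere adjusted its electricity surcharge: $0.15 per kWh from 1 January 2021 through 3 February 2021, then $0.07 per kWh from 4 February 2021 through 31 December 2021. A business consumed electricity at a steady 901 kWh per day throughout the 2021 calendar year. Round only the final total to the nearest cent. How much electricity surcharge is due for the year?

$25,471.27

1 January – 3 February 2021: 34 days × 901 kWh/day = 30,634 kWh at $0.15/kWh → $4,595.10
4 February – 31 December 2021: 331 days × 901 kWh/day = 298,231 kWh at $0.07/kWh → $20,876.17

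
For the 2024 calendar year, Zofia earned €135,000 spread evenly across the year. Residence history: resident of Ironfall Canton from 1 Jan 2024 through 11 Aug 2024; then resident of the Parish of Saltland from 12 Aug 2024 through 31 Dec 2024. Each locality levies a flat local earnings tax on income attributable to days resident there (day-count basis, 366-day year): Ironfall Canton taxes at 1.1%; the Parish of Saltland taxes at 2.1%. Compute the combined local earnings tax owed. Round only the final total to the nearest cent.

Ironfall Canton, 1 Jan – 11 Aug 2024: 224 days → €135,000 × 1.1% × 224/366 = €908.8525
The Parish of Saltland, 12 Aug – 31 Dec 2024: 142 days → €135,000 × 2.1% × 142/366 = €1,099.9180
Total = €2,008.7705

€2,008.77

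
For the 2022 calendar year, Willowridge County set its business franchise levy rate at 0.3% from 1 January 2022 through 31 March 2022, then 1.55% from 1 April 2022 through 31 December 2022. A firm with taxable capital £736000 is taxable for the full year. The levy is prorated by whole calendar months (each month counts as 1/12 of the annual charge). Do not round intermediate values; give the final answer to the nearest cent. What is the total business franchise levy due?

1 January – 31 March 2022: 3 months at 0.3% → £736000 × 0.3% × 3/12 = £552.0000
1 April – 31 December 2022: 9 months at 1.55% → £736000 × 1.55% × 9/12 = £8556.0000
Total = £9108.0000

£9108.00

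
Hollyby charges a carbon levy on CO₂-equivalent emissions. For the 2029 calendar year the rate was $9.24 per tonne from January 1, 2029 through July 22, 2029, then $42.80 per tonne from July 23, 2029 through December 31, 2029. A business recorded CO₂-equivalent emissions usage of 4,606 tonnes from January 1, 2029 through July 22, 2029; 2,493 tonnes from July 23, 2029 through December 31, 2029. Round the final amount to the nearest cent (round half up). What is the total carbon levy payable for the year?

January 1 – July 22, 2029: 4,606 tonnes at $9.24/tonne → $42,559.44
July 23 – December 31, 2029: 2,493 tonnes at $42.80/tonne → $106,700.40

$149,259.84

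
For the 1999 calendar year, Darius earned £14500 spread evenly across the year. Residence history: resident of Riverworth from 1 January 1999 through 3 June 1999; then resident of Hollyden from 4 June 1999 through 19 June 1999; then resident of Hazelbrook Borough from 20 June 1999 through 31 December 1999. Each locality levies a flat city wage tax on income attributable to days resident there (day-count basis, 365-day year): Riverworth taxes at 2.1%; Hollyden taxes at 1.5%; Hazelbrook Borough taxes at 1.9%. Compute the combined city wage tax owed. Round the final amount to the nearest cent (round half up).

£285.19

Riverworth, 1 January – 3 June 1999: 154 days → £14500 × 2.1% × 154/365 = £128.4740
Hollyden, 4 June – 19 June 1999: 16 days → £14500 × 1.5% × 16/365 = £9.5342
Hazelbrook Borough, 20 June – 31 December 1999: 195 days → £14500 × 1.9% × 195/365 = £147.1849
Total = £285.1932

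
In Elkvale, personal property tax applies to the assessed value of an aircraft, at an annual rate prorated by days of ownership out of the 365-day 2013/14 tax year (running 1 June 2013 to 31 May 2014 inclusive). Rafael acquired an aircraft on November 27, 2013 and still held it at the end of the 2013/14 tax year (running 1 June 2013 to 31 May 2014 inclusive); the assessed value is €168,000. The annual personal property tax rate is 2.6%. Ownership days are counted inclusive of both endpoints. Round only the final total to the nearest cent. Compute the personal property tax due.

€2,225.88

Days held (November 27, 2013 – May 31, 2014): 186 out of 365
Tax = €168,000 × 2.6% × 186/365 = €2,225.8849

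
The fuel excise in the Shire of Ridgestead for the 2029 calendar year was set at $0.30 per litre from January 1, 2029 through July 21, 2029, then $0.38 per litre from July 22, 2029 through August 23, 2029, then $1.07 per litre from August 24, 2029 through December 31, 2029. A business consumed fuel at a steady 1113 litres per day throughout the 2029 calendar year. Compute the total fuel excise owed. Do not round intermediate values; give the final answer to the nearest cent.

January 1 – July 21, 2029: 202 days × 1113 litres/day = 224,826 litres at $0.30/litre → $67,447.80
July 22 – August 23, 2029: 33 days × 1113 litres/day = 36,729 litres at $0.38/litre → $13,957.02
August 24 – December 31, 2029: 130 days × 1113 litres/day = 144,690 litres at $1.07/litre → $154,818.30

$236,223.12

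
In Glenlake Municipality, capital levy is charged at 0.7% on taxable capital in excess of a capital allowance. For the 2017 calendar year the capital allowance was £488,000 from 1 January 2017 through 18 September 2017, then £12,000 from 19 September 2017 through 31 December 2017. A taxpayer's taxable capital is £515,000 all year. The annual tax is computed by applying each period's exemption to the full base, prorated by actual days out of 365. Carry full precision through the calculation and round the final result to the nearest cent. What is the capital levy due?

1 January – 18 September 2017: 261 days, exemption £488,000 → (£515,000 − £488,000) × 0.7% × 261/365 = £135.1479
19 September – 31 December 2017: 104 days, exemption £12,000 → (£515,000 − £12,000) × 0.7% × 104/365 = £1,003.2438
Total = £1,138.3918

£1,138.39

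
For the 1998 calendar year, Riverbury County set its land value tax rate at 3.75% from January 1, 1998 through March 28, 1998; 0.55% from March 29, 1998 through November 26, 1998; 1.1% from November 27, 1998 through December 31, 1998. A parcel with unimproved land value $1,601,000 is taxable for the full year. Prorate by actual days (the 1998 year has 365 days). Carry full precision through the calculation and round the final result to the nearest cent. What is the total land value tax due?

January 1 – March 28, 1998: 87 days at 3.75% → $1,601,000 × 3.75% × 87/365 = $14,310.3082
March 29 – November 26, 1998: 243 days at 0.55% → $1,601,000 × 0.55% × 243/365 = $5,862.2918
November 27 – December 31, 1998: 35 days at 1.1% → $1,601,000 × 1.1% × 35/365 = $1,688.7260
Total = $21,861.3260

$21,861.33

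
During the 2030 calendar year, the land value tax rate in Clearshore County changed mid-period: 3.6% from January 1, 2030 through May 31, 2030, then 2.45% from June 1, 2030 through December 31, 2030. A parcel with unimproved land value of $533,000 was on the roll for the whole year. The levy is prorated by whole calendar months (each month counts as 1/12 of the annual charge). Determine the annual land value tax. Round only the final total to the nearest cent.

$15,612.46

January 1 – May 31, 2030: 5 months at 3.6% → $533,000 × 3.6% × 5/12 = $7,995.0000
June 1 – December 31, 2030: 7 months at 2.45% → $533,000 × 2.45% × 7/12 = $7,617.4583
Total = $15,612.4583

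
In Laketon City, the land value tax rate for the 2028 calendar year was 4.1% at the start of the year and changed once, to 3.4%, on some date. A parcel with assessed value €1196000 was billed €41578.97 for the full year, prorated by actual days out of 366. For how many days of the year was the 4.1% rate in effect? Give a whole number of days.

40 days

Let d = days at the first rate; then 366 − d days at the second rate.
€1196000 × [4.1%·d + 3.4%·(366−d)] / 366 = €41578.97
Solving gives d = 40, so the new rate took effect on 10 Feb 2028.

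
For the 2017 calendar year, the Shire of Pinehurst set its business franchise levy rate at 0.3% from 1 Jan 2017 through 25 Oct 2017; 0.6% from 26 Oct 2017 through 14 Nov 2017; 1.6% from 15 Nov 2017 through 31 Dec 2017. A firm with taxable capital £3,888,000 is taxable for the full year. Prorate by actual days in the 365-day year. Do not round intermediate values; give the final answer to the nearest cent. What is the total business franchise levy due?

£18,811.53

1 Jan – 25 Oct 2017: 298 days at 0.3% → £3,888,000 × 0.3% × 298/365 = £9,522.9370
26 Oct – 14 Nov 2017: 20 days at 0.6% → £3,888,000 × 0.6% × 20/365 = £1,278.2466
15 Nov – 31 Dec 2017: 47 days at 1.6% → £3,888,000 × 1.6% × 47/365 = £8,010.3452
Total = £18,811.5288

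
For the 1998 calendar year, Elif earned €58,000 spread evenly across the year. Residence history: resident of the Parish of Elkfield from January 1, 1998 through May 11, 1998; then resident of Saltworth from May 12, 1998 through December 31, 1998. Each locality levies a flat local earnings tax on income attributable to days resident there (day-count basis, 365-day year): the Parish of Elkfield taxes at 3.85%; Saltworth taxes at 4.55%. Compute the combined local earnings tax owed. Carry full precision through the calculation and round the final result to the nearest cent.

€2,493.28

The Parish of Elkfield, January 1 – May 11, 1998: 131 days → €58,000 × 3.85% × 131/365 = €801.4329
Saltworth, May 12 – December 31, 1998: 234 days → €58,000 × 4.55% × 234/365 = €1,691.8521
Total = €2,493.2849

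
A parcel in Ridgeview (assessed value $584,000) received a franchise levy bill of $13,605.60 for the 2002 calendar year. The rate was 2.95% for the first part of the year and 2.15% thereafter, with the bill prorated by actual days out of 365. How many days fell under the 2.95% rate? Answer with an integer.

Let d = days at the first rate; then 365 − d days at the second rate.
$584,000 × [2.95%·d + 2.15%·(365−d)] / 365 = $13,605.60
Solving gives d = 82, so the new rate took effect on 24 March 2002.

82 days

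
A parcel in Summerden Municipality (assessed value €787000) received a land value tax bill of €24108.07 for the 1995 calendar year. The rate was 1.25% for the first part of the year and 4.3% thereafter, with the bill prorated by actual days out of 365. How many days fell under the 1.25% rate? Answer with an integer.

Let d = days at the first rate; then 365 − d days at the second rate.
€787000 × [1.25%·d + 4.3%·(365−d)] / 365 = €24108.07
Solving gives d = 148, so the new rate took effect on 29 May 1995.

148 days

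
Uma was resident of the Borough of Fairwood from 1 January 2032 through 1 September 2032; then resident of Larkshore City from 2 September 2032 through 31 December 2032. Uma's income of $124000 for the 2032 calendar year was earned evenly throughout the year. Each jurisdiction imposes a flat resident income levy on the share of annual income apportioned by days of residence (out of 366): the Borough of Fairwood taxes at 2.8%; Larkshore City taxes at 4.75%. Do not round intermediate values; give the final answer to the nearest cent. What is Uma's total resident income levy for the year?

The Borough of Fairwood, 1 January – 1 September 2032: 245 days → $124000 × 2.8% × 245/366 = $2324.1530
Larkshore City, 2 September – 31 December 2032: 121 days → $124000 × 4.75% × 121/366 = $1947.2404
Total = $4271.3934

$4271.39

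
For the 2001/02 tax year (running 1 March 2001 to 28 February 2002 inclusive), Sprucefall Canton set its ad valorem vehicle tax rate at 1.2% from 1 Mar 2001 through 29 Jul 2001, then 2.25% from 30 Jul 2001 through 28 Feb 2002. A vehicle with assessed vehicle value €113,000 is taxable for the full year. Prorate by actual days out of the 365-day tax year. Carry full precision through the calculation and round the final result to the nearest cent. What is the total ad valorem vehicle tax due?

€2,051.65

1 Mar – 29 Jul 2001: 151 days at 1.2% → €113,000 × 1.2% × 151/365 = €560.9753
30 Jul 2001 – 28 Feb 2002: 214 days at 2.25% → €113,000 × 2.25% × 214/365 = €1,490.6712
Total = €2,051.6466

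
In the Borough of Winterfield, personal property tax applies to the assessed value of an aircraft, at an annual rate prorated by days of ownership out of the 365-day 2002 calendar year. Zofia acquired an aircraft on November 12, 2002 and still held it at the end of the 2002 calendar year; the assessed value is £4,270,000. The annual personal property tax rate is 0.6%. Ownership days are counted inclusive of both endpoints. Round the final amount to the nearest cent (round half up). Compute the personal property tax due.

Days held (November 12 – December 31, 2002): 50 out of 365
Tax = £4,270,000 × 0.6% × 50/365 = £3,509.5890

£3,509.59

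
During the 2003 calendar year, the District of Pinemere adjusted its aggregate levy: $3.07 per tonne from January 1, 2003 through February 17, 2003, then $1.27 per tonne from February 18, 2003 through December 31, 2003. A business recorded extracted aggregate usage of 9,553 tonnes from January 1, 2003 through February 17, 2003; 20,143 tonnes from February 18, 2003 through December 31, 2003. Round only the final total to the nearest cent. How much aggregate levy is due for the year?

January 1 – February 17, 2003: 9,553 tonnes at $3.07/tonne → $29,327.71
February 18 – December 31, 2003: 20,143 tonnes at $1.27/tonne → $25,581.61

$54,909.32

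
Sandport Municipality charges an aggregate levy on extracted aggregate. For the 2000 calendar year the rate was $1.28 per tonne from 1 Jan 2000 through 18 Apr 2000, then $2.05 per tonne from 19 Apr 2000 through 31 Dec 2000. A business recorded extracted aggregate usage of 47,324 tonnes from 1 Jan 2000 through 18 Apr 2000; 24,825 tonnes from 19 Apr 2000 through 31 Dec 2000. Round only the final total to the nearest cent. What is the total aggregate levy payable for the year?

$111465.97

1 Jan – 18 Apr 2000: 47,324 tonnes at $1.28/tonne → $60574.72
19 Apr – 31 Dec 2000: 24,825 tonnes at $2.05/tonne → $50891.25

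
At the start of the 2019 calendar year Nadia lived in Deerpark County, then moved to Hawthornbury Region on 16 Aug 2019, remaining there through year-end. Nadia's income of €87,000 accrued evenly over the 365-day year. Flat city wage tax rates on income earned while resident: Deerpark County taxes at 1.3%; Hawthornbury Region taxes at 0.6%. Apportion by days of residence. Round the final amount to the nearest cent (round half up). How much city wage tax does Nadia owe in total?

€900.75

Deerpark County, 1 Jan – 15 Aug 2019: 227 days → €87,000 × 1.3% × 227/365 = €703.3890
Hawthornbury Region, 16 Aug – 31 Dec 2019: 138 days → €87,000 × 0.6% × 138/365 = €197.3589
Total = €900.7479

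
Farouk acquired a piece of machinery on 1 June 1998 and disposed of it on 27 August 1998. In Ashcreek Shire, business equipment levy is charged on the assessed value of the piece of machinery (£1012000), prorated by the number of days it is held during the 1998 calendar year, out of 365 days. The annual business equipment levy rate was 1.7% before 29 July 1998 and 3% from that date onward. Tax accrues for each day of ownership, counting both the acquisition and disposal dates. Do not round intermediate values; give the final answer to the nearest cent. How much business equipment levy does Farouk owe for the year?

£5229.13

1 June – 28 July 1998: 58 days at 1.7% → £1012000 × 1.7% × 58/365 = £2733.7863
29 July – 27 August 1998: 30 days at 3% → £1012000 × 3% × 30/365 = £2495.3425
Total = £5229.1288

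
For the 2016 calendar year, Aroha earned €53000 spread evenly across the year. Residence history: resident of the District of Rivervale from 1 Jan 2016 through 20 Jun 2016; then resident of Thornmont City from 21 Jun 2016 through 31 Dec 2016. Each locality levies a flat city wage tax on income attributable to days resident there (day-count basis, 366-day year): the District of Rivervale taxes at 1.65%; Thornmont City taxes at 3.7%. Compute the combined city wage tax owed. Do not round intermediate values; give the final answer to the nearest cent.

€1450.40

The District of Rivervale, 1 Jan – 20 Jun 2016: 172 days → €53000 × 1.65% × 172/366 = €410.9672
Thornmont City, 21 Jun – 31 Dec 2016: 194 days → €53000 × 3.7% × 194/366 = €1039.4372
Total = €1450.4044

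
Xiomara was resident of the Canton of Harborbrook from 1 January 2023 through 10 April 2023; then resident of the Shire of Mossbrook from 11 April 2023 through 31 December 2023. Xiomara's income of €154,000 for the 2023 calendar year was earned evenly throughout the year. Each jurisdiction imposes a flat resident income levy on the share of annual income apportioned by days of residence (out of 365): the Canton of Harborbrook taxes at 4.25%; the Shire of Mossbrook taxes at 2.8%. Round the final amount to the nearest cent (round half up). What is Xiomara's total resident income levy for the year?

€4,923.78

The Canton of Harborbrook, 1 January – 10 April 2023: 100 days → €154,000 × 4.25% × 100/365 = €1,793.1507
The Shire of Mossbrook, 11 April – 31 December 2023: 265 days → €154,000 × 2.8% × 265/365 = €3,130.6301
Total = €4,923.7808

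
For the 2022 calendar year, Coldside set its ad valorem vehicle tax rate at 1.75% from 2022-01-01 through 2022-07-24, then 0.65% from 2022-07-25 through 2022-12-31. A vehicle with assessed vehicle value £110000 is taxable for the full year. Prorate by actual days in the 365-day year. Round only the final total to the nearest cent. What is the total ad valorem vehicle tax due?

2022-01-01 to 2022-07-24: 205 days at 1.75% → £110000 × 1.75% × 205/365 = £1081.1644
2022-07-25 to 2022-12-31: 160 days at 0.65% → £110000 × 0.65% × 160/365 = £313.4247
Total = £1394.5890

£1394.59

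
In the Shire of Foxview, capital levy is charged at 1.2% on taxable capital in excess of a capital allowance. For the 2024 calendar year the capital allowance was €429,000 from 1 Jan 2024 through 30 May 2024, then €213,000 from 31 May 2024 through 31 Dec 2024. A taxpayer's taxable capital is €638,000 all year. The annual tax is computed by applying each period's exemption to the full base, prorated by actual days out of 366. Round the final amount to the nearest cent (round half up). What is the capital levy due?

€4,030.62

1 Jan – 30 May 2024: 151 days, exemption €429,000 → (€638,000 − €429,000) × 1.2% × 151/366 = €1,034.7213
31 May – 31 Dec 2024: 215 days, exemption €213,000 → (€638,000 − €213,000) × 1.2% × 215/366 = €2,995.9016
Total = €4,030.6230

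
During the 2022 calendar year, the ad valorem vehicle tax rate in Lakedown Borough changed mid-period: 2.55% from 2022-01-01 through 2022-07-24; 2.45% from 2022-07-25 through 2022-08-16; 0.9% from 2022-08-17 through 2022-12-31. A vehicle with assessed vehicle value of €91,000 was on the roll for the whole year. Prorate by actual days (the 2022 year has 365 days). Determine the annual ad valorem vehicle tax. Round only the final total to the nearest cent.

€1,751.19

2022-01-01 to 2022-07-24: 205 days at 2.55% → €91,000 × 2.55% × 205/365 = €1,303.2945
2022-07-25 to 2022-08-16: 23 days at 2.45% → €91,000 × 2.45% × 23/365 = €140.4890
2022-08-17 to 2022-12-31: 137 days at 0.9% → €91,000 × 0.9% × 137/365 = €307.4055
Total = €1,751.1890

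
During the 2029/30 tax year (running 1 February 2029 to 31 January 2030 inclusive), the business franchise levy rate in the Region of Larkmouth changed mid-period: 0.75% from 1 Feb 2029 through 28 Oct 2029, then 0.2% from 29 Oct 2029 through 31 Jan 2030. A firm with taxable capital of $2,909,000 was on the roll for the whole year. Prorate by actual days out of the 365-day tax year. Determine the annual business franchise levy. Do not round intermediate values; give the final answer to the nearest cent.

$17,653.25

1 Feb – 28 Oct 2029: 270 days at 0.75% → $2,909,000 × 0.75% × 270/365 = $16,138.9726
29 Oct 2029 – 31 Jan 2030: 95 days at 0.2% → $2,909,000 × 0.2% × 95/365 = $1,514.2740
Total = $17,653.2466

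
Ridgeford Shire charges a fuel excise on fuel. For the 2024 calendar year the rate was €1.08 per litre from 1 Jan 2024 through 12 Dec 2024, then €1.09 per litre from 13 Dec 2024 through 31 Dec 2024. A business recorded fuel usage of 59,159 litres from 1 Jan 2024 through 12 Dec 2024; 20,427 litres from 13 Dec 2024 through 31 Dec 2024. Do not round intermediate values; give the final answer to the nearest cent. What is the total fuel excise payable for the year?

1 Jan – 12 Dec 2024: 59,159 litres at €1.08/litre → €63,891.72
13 Dec – 31 Dec 2024: 20,427 litres at €1.09/litre → €22,265.43

€86,157.15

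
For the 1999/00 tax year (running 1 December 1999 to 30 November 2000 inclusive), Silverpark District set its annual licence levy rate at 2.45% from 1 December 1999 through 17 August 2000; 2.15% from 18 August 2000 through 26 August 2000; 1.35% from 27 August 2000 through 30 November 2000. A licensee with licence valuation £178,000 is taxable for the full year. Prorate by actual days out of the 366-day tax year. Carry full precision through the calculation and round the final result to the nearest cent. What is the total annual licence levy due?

1 December 1999 – 17 August 2000: 261 days at 2.45% → £178,000 × 2.45% × 261/366 = £3,109.8934
18 August – 26 August 2000: 9 days at 2.15% → £178,000 × 2.15% × 9/366 = £94.1066
27 August – 30 November 2000: 96 days at 1.35% → £178,000 × 1.35% × 96/366 = £630.2951
Total = £3,834.2951

£3,834.30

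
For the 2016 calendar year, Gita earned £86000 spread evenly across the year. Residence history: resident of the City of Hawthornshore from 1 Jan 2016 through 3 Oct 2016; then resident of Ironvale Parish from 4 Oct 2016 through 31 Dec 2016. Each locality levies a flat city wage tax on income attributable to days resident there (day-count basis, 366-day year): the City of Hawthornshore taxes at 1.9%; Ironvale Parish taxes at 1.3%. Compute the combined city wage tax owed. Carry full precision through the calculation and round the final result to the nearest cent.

£1508.52

The City of Hawthornshore, 1 Jan – 3 Oct 2016: 277 days → £86000 × 1.9% × 277/366 = £1236.6612
Ironvale Parish, 4 Oct – 31 Dec 2016: 89 days → £86000 × 1.3% × 89/366 = £271.8634
Total = £1508.5246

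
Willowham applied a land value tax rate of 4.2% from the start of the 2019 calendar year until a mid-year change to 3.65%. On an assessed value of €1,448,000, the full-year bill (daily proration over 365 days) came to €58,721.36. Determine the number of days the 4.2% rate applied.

269 days

Let d = days at the first rate; then 365 − d days at the second rate.
€1,448,000 × [4.2%·d + 3.65%·(365−d)] / 365 = €58,721.36
Solving gives d = 269, so the new rate took effect on 27 September 2019.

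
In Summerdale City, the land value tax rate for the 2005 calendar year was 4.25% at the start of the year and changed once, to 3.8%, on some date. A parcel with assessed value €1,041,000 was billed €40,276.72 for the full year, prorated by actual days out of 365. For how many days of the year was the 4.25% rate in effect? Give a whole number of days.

56 days

Let d = days at the first rate; then 365 − d days at the second rate.
€1,041,000 × [4.25%·d + 3.8%·(365−d)] / 365 = €40,276.72
Solving gives d = 56, so the new rate took effect on February 26, 2005.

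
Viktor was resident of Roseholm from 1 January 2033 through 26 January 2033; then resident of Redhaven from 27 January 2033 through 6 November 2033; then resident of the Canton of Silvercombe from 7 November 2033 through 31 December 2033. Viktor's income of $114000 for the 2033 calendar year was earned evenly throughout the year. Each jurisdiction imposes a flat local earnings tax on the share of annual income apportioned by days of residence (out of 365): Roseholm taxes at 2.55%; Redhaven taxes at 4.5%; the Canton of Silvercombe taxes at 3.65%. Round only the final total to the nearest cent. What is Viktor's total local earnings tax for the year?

Roseholm, 1 January – 26 January 2033: 26 days → $114000 × 2.55% × 26/365 = $207.0740
Redhaven, 27 January – 6 November 2033: 284 days → $114000 × 4.5% × 284/365 = $3991.5616
The Canton of Silvercombe, 7 November – 31 December 2033: 55 days → $114000 × 3.65% × 55/365 = $627.0000
Total = $4825.6356

$4825.64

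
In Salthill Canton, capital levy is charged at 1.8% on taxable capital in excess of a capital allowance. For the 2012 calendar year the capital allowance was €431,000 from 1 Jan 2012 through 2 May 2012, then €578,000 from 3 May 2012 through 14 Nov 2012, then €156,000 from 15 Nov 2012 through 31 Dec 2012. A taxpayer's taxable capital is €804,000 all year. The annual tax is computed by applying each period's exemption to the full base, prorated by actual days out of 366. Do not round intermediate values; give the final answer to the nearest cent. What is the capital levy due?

1 Jan – 2 May 2012: 123 days, exemption €431,000 → (€804,000 − €431,000) × 1.8% × 123/366 = €2,256.3443
3 May – 14 Nov 2012: 196 days, exemption €578,000 → (€804,000 − €578,000) × 1.8% × 196/366 = €2,178.4918
15 Nov – 31 Dec 2012: 47 days, exemption €156,000 → (€804,000 − €156,000) × 1.8% × 47/366 = €1,497.8361
Total = €5,932.6721

€5,932.67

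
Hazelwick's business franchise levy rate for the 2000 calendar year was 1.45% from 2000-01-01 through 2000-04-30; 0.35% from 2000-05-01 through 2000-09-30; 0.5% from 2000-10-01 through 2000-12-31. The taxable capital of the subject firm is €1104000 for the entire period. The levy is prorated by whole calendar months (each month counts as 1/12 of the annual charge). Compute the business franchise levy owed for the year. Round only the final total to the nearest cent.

€8326.00

2000-01-01 to 2000-04-30: 4 months at 1.45% → €1104000 × 1.45% × 4/12 = €5336.0000
2000-05-01 to 2000-09-30: 5 months at 0.35% → €1104000 × 0.35% × 5/12 = €1610.0000
2000-10-01 to 2000-12-31: 3 months at 0.5% → €1104000 × 0.5% × 3/12 = €1380.0000
Total = €8326.0000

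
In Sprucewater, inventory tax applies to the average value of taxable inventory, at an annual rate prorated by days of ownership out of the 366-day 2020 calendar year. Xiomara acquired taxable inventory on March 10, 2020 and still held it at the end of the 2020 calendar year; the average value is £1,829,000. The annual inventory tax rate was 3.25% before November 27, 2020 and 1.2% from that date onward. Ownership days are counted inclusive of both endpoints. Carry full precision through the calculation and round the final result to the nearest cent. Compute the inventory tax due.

£44,650.59

March 10 – November 26, 2020: 262 days at 3.25% → £1,829,000 × 3.25% × 262/366 = £42,551.7350
November 27 – December 31, 2020: 35 days at 1.2% → £1,829,000 × 1.2% × 35/366 = £2,098.8525
Total = £44,650.5874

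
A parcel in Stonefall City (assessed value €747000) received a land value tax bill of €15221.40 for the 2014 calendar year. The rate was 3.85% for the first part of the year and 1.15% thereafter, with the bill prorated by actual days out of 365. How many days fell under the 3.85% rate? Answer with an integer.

120 days

Let d = days at the first rate; then 365 − d days at the second rate.
€747000 × [3.85%·d + 1.15%·(365−d)] / 365 = €15221.40
Solving gives d = 120, so the new rate took effect on 1 May 2014.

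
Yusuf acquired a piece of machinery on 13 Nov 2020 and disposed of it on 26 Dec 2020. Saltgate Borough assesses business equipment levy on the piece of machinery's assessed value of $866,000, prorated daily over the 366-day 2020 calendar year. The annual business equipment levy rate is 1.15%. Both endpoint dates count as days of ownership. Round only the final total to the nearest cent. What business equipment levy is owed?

Days held (13 Nov – 26 Dec 2020): 44 out of 366
Tax = $866,000 × 1.15% × 44/366 = $1,197.2568

$1,197.26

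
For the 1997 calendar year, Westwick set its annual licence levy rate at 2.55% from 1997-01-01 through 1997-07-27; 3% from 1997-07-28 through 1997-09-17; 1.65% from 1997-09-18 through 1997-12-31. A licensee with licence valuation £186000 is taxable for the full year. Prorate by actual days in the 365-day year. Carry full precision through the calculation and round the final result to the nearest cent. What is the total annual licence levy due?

1997-01-01 to 1997-07-27: 208 days at 2.55% → £186000 × 2.55% × 208/365 = £2702.8603
1997-07-28 to 1997-09-17: 52 days at 3% → £186000 × 3% × 52/365 = £794.9589
1997-09-18 to 1997-12-31: 105 days at 1.65% → £186000 × 1.65% × 105/365 = £882.8630
Total = £4380.6822

£4380.68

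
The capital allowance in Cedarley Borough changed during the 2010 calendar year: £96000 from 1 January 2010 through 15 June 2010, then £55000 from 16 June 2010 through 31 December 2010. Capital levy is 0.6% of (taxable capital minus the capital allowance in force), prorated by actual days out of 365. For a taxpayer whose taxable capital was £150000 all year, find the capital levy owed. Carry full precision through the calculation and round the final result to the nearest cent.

£458.12

1 January – 15 June 2010: 166 days, exemption £96000 → (£150000 − £96000) × 0.6% × 166/365 = £147.3534
16 June – 31 December 2010: 199 days, exemption £55000 → (£150000 − £55000) × 0.6% × 199/365 = £310.7671
Total = £458.1205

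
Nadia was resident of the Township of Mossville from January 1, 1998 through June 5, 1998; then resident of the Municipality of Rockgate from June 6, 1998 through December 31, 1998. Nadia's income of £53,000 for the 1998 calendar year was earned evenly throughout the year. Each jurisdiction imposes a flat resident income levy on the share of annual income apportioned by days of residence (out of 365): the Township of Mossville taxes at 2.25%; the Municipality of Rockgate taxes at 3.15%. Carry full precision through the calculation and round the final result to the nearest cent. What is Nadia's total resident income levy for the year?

£1,465.63

The Township of Mossville, January 1 – June 5, 1998: 156 days → £53,000 × 2.25% × 156/365 = £509.6712
The Municipality of Rockgate, June 6 – December 31, 1998: 209 days → £53,000 × 3.15% × 209/365 = £955.9603
Total = £1,465.6315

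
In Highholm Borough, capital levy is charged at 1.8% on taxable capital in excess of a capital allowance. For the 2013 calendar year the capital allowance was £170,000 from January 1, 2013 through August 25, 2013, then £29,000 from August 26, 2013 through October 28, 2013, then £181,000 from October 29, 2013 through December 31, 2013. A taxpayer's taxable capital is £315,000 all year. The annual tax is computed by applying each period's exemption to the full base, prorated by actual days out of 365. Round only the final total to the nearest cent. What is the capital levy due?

£3,020.30

January 1 – August 25, 2013: 237 days, exemption £170,000 → (£315,000 − £170,000) × 1.8% × 237/365 = £1,694.7123
August 26 – October 28, 2013: 64 days, exemption £29,000 → (£315,000 − £29,000) × 1.8% × 64/365 = £902.6630
October 29 – December 31, 2013: 64 days, exemption £181,000 → (£315,000 − £181,000) × 1.8% × 64/365 = £422.9260
Total = £3,020.3014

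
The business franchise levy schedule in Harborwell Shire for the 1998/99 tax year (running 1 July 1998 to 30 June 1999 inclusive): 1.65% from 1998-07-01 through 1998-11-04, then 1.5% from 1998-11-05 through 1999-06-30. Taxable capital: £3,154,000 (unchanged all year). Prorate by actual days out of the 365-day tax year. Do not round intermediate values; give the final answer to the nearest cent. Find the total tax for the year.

1998-07-01 to 1998-11-04: 127 days at 1.65% → £3,154,000 × 1.65% × 127/365 = £18,107.4164
1998-11-05 to 1999-06-30: 238 days at 1.5% → £3,154,000 × 1.5% × 238/365 = £30,848.7123
Total = £48,956.1288

£48,956.13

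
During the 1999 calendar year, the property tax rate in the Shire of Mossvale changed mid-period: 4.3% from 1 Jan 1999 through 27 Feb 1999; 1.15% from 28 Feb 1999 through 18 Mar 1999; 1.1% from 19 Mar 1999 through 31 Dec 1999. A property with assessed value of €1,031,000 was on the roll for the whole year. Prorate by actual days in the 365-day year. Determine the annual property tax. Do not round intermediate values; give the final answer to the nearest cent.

1 Jan – 27 Feb 1999: 58 days at 4.3% → €1,031,000 × 4.3% × 58/365 = €7,044.6959
28 Feb – 18 Mar 1999: 19 days at 1.15% → €1,031,000 × 1.15% × 19/365 = €617.1877
19 Mar – 31 Dec 1999: 288 days at 1.1% → €1,031,000 × 1.1% × 288/365 = €8,948.5151
Total = €16,610.3986

€16,610.40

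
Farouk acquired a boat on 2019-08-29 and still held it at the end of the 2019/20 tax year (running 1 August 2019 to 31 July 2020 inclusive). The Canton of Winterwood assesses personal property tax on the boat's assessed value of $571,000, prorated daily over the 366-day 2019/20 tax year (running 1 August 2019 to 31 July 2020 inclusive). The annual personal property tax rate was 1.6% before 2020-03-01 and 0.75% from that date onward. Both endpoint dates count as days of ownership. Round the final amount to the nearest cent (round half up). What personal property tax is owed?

$6,408.15

2019-08-29 to 2020-02-29: 185 days at 1.6% → $571,000 × 1.6% × 185/366 = $4,617.9235
2020-03-01 to 2020-07-31: 153 days at 0.75% → $571,000 × 0.75% × 153/366 = $1,790.2254
Total = $6,408.1489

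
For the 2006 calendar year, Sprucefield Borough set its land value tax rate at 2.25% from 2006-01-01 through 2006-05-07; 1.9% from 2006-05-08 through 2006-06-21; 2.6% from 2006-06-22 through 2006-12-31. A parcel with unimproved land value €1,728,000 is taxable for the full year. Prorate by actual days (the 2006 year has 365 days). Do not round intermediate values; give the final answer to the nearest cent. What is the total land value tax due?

€41,332.34

2006-01-01 to 2006-05-07: 127 days at 2.25% → €1,728,000 × 2.25% × 127/365 = €13,528.1096
2006-05-08 to 2006-06-21: 45 days at 1.9% → €1,728,000 × 1.9% × 45/365 = €4,047.7808
2006-06-22 to 2006-12-31: 193 days at 2.6% → €1,728,000 × 2.6% × 193/365 = €23,756.4493
Total = €41,332.3397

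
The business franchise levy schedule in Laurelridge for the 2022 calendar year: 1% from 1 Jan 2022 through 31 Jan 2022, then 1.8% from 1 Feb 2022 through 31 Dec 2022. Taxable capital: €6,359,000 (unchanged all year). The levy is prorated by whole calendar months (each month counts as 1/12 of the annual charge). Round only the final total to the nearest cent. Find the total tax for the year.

1 Jan – 31 Jan 2022: 1 month at 1% → €6,359,000 × 1% × 1/12 = €5,299.1667
1 Feb – 31 Dec 2022: 11 months at 1.8% → €6,359,000 × 1.8% × 11/12 = €104,923.5000
Total = €110,222.6667

€110,222.67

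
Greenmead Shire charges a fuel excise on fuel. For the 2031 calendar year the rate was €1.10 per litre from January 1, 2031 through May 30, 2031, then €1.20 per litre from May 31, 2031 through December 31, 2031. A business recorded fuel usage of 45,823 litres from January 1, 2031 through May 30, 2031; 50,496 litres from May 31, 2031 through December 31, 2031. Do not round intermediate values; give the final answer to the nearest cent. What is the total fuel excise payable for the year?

€111000.50

January 1 – May 30, 2031: 45,823 litres at €1.10/litre → €50405.30
May 31 – December 31, 2031: 50,496 litres at €1.20/litre → €60595.20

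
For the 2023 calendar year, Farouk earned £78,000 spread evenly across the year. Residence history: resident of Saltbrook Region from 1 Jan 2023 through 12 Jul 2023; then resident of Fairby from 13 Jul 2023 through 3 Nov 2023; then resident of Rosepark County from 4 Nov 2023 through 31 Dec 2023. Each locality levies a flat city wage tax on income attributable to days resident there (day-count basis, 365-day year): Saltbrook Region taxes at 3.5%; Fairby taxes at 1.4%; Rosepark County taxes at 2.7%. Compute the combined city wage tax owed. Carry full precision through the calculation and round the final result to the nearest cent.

Saltbrook Region, 1 Jan – 12 Jul 2023: 193 days → £78,000 × 3.5% × 193/365 = £1,443.5342
Fairby, 13 Jul – 3 Nov 2023: 114 days → £78,000 × 1.4% × 114/365 = £341.0630
Rosepark County, 4 Nov – 31 Dec 2023: 58 days → £78,000 × 2.7% × 58/365 = £334.6521
Total = £2,119.2493

£2,119.25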